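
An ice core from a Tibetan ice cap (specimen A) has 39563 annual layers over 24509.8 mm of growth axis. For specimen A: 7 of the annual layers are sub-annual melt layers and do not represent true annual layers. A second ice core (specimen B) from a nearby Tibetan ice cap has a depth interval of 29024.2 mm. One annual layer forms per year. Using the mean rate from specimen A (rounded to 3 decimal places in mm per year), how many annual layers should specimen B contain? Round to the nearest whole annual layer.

Specimen A: true annual layer count = 39563 − 7 = 39556.
A: Mean rate = 24509.8 mm / 39556 years ≈ 0.620 mm/yr.
Specimen B: 29024.2 mm / 0.620 mm per year = 46813.23 years ≈ 46813 annual layers.

46813 annual layers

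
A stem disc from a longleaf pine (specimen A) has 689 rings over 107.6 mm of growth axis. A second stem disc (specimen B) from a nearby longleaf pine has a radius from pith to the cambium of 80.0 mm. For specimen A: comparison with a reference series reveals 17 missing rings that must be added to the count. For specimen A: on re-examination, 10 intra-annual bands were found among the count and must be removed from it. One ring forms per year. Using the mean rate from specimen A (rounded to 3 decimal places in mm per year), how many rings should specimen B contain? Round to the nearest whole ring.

516 rings

Specimen A: correcting the raw count gives 689 − 10 + 17 = 696 true rings.
A: Extension rate ≈ 107.6 / 696 = 0.155 mm per year.
For B, 80.0 / 0.155 = 516.13 years ≈ 516 rings.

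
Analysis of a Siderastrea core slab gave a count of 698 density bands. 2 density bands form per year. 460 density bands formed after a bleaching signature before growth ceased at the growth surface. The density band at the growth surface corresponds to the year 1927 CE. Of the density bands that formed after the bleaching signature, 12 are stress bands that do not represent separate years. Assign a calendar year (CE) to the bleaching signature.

460 density bands post-date the bleaching signature.
460 − 12 false = 448 true density bands after the bleaching signature.
Dividing by 2 density bands per year: 448 / 2 = 224 years.
The density band at the growth surface is 1927 CE, so the bleaching signature dates to 1927 − 224 = 1703 CE.

1703 CE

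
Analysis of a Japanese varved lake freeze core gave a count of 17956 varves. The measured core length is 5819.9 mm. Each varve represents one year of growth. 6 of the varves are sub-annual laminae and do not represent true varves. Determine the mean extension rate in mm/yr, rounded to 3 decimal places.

0.324 mm/yr

Adjusted count: 17956 − 6 = 17950 varves.
Mean rate = 5819.9 mm / 17950 years ≈ 0.324 mm/yr.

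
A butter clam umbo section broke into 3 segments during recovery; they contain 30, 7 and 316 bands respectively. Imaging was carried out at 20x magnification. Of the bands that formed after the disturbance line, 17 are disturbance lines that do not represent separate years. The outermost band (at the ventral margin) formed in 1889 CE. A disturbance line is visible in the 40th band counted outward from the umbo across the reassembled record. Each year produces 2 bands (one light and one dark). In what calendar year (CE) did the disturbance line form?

1741 CE

Total bands = 30 + 7 + 316 = 353.
The disturbance line sits at band 40 from the umbo, so 353 − 40 = 313 bands formed after it.
Removing the 17 false bands leaves 313 − 17 = 296 true bands beyond the disturbance line.
With 2 bands per year, 296 / 2 = 148 years.
Counting back 148 years from 1889 CE places the disturbance line in 1889 − 148 = 1741 CE.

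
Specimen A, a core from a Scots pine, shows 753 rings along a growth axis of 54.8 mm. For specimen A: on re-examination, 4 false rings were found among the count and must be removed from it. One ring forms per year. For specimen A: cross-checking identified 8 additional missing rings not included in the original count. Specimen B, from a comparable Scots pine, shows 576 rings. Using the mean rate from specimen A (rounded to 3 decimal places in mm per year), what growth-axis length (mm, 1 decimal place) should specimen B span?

Specimen A: true ring count = 753 − 4 + 8 = 757.
A: Extension rate ≈ 54.8 / 757 = 0.072 mm/yr.
Length of B = 0.072 × 576 = 41.5 mm.

41.5 mm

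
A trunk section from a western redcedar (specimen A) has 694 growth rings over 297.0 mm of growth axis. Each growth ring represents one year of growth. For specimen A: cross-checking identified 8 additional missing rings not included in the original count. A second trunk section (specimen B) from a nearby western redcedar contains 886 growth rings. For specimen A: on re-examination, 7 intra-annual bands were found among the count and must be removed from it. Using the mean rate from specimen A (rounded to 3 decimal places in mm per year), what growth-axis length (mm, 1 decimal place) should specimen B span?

378.3 mm

Specimen A: adjusted count: 694 − 7 + 8 = 695 growth rings.
A: Extension rate ≈ 297.0 / 695 = 0.427 mm/yr.
Length of B = 0.427 × 886 = 378.3 mm.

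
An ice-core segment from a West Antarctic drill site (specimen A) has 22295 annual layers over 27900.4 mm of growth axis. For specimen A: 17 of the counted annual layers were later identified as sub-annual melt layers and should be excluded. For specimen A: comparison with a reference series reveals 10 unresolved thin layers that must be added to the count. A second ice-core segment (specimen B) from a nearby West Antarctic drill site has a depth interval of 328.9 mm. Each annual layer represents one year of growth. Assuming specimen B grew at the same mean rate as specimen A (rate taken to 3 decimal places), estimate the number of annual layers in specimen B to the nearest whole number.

Specimen A: correcting the raw count gives 22295 − 17 + 10 = 22288 true annual layers.
A: Mean rate = 27900.4 mm / 22288 years ≈ 1.252 mm per year.
B spans 328.9 / 1.252 = 262.70 years ≈ 263 annual layers.

263 annual layers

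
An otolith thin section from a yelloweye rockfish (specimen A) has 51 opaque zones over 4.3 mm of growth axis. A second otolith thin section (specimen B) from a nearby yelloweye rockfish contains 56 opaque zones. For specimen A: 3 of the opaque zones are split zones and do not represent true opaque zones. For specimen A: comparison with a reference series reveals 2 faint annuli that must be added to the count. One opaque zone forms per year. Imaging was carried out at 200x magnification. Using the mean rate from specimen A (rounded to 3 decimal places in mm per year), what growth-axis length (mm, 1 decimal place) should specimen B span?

Specimen A: after corrections the count is 51 − 3 + 2 = 50 opaque zones.
A: 4.3 mm over 50 years gives 4.3 / 50 ≈ 0.086 mm per year.
Length of B = 0.086 × 56 = 4.8 mm.

4.8 mm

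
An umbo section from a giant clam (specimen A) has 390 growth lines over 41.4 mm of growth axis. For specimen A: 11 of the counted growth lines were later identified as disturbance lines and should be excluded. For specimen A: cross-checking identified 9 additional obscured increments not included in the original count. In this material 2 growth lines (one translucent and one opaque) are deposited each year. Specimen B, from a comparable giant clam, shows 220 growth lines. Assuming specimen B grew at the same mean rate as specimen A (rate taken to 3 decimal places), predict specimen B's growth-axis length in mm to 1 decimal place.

23.4 mm

Specimen A: adjusted count: 390 − 11 + 9 = 388 growth lines.
Specimen A: 388 growth lines at 2 per year is 388 / 2 = 194 years.
A: 41.4 mm over 194 years gives 41.4 / 194 ≈ 0.213 mm/year.
Specimen B: 220 growth lines at 2 per year is 220 / 2 = 110 years. Length of B = 0.213 × 110 = 23.4 mm.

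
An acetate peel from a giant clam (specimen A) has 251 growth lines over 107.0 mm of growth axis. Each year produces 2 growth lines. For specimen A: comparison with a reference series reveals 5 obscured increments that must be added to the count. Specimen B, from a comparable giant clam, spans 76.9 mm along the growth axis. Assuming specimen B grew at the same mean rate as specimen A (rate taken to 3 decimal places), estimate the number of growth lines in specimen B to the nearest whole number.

184 growth lines

Specimen A: correcting the raw count gives 251 + 5 = 256 true growth lines.
Specimen A: with 2 growth lines per year, 256 / 2 = 128 years.
A: Extension rate ≈ 107.0 / 128 = 0.836 mm/year.
For B, 76.9 / 0.836 = 91.99 years; at 2 growth lines per year that is 91.99 × 2 ≈ 184 growth lines.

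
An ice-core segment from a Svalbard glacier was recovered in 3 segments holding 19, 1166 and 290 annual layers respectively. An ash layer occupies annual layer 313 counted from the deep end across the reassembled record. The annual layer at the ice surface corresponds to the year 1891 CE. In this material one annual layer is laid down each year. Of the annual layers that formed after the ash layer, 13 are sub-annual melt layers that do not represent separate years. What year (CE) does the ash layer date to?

742 CE

Total annual layers = 19 + 1166 + 290 = 1475.
1475 − 313 = 1162 annual layers lie beyond the ash layer toward the ice surface.
Excluding 13 false annual layers: 1162 − 13 = 1149.
Counting back 1149 years from 1891 CE places the ash layer in 1891 − 1149 = 742 CE.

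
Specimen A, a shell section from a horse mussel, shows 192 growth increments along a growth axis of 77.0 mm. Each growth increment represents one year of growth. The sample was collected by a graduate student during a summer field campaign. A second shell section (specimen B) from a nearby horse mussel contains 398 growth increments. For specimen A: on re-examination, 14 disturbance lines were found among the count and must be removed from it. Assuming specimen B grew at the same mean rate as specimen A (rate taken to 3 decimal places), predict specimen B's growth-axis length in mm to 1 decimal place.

Specimen A: adjusted count: 192 − 14 = 178 growth increments.
A: Extension rate ≈ 77.0 / 178 = 0.433 mm per year.
B's length ≈ 0.433 × 398 = 172.3 mm.

172.3 mm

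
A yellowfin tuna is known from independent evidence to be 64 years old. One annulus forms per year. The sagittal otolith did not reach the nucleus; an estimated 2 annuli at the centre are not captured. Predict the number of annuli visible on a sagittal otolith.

62 annuli

One annulus per year gives 64 annuli over 64 years.
Less the 2 uncaptured annuli: 64 − 2 = 62.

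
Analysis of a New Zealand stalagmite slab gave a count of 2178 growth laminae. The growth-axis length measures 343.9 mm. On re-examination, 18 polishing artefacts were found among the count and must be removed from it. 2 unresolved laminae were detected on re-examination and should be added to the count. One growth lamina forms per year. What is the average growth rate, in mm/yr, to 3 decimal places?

Correcting the raw count gives 2178 − 18 + 2 = 2162 true growth laminae.
Mean rate = 343.9 mm / 2162 years ≈ 0.159 mm/yr.

0.159 mm/yr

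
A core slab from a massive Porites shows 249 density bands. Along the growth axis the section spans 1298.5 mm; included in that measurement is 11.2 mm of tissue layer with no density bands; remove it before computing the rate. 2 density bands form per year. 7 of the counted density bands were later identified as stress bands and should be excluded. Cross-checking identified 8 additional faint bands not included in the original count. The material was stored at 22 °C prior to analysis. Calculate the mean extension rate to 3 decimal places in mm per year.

After corrections the count is 249 − 7 + 8 = 250 density bands.
Dividing by 2 density bands per year: 250 / 2 = 125 years.
Net length = 1298.5 − 11.2 = 1287.3 mm.
Extension rate ≈ 1287.3 / 125 = 10.298 mm per year.

10.298 mm per year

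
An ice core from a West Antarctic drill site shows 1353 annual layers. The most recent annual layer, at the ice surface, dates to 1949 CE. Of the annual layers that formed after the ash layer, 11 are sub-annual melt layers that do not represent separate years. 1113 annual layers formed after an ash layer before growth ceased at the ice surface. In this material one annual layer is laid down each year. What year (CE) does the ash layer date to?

847 CE

There are 1113 annual layers younger than the ash layer.
Removing the 11 false annual layers leaves 1113 − 11 = 1102 true annual layers beyond the ash layer.
1949 − 1102 = 847 CE.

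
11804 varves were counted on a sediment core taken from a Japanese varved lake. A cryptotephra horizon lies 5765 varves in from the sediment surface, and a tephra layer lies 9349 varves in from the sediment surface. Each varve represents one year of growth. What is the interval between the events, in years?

3584 yr

9349 − 5765 = 3584 varves lie between the two events.
That is 3584 years at one varve per year.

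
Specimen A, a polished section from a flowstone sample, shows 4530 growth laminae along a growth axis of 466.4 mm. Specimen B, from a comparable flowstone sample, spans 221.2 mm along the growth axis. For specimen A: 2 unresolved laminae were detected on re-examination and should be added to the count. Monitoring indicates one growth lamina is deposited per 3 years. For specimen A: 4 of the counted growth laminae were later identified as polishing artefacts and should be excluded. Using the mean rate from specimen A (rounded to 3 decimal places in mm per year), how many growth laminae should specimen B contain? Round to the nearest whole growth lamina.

Specimen A: adjusted count: 4530 − 4 + 2 = 4528 growth laminae.
Specimen A: at 3 years per growth lamina, 4528 × 3 = 13584 years.
A: 466.4 mm over 13584 years gives 466.4 / 13584 ≈ 0.034 mm per year.
For B, 221.2 / 0.034 = 6505.88 years; at 3 years per growth lamina that is 6505.88 / 3 ≈ 2169 growth laminae.

2169 growth laminae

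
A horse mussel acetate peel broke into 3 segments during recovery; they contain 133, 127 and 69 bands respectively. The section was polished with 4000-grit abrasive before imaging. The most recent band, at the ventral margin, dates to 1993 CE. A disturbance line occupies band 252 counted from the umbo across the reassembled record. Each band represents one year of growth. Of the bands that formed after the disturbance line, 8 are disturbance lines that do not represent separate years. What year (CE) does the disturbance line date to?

1924 CE

Total bands = 133 + 127 + 69 = 329.
329 − 252 = 77 bands lie beyond the disturbance line toward the ventral margin.
Excluding 8 false bands: 77 − 8 = 69.
1993 − 69 = 1924 CE.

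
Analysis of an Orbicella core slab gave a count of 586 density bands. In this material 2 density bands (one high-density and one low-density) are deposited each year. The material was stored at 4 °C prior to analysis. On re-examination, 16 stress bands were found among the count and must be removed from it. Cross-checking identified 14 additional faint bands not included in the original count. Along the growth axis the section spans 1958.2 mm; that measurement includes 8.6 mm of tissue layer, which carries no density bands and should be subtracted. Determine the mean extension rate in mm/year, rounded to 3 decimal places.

After corrections the count is 586 − 16 + 14 = 584 density bands.
584 density bands at 2 per year is 584 / 2 = 292 years.
Removing the 8.6 mm offcut leaves 1958.2 − 8.6 = 1949.6 mm.
1949.6 mm over 292 years gives 1949.6 / 292 ≈ 6.677 mm/year.

6.677 mm/year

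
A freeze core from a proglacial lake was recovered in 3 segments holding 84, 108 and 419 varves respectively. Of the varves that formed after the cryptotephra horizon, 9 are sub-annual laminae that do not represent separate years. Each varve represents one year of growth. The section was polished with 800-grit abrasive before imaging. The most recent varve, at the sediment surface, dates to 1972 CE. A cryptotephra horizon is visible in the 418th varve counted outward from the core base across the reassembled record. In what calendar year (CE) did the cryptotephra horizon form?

Total varves = 84 + 108 + 419 = 611.
611 − 418 = 193 varves lie beyond the cryptotephra horizon toward the sediment surface.
Excluding 9 false varves: 193 − 9 = 184.
Counting back 184 years from 1972 CE places the cryptotephra horizon in 1972 − 184 = 1788 CE.

1788 CE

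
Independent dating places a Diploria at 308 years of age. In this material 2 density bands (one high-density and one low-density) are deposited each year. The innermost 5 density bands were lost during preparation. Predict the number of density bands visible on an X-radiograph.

With 2 density bands per year, 308 years would produce 308 × 2 = 616 density bands.
616 − 5 missed = 611 density bands expected in the prepared section.

611 density bands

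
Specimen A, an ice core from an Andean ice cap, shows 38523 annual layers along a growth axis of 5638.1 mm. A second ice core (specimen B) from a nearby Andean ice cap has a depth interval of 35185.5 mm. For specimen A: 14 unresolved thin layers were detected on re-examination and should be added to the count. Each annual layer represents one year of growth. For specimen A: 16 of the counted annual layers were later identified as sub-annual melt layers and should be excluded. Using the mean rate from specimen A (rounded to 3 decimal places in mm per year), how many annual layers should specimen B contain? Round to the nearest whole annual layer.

240997 annual layers

Specimen A: correcting the raw count gives 38523 − 16 + 14 = 38521 true annual layers.
A: Mean rate = 5638.1 mm / 38521 years ≈ 0.146 mm/yr.
For B, 35185.5 / 0.146 = 240996.58 years ≈ 240997 annual layers.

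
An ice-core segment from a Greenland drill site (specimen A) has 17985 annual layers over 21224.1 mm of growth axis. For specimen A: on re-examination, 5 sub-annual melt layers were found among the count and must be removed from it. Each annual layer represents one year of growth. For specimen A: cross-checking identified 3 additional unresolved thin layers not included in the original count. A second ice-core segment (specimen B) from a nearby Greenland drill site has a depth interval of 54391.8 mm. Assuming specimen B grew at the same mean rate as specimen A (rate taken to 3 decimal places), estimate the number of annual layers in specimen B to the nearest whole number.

Specimen A: true annual layer count = 17985 − 5 + 3 = 17983.
A: Extension rate ≈ 21224.1 / 17983 = 1.180 mm per year.
B spans 54391.8 / 1.180 = 46094.75 years ≈ 46095 annual layers.

46095 annual layers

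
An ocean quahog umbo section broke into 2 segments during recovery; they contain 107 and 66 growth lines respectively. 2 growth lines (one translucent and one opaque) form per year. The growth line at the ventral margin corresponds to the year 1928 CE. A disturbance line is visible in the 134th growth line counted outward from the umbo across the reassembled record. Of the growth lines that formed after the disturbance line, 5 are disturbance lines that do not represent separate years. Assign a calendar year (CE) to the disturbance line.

1911 CE

Total growth lines = 107 + 66 = 173.
The disturbance line sits at growth line 134 from the umbo, so 173 − 134 = 39 growth lines formed after it.
Removing the 5 false growth lines leaves 39 − 5 = 34 true growth lines beyond the disturbance line.
Dividing by 2 growth lines per year: 34 / 2 = 17 years.
Counting back 17 years from 1928 CE places the disturbance line in 1928 − 17 = 1911 CE.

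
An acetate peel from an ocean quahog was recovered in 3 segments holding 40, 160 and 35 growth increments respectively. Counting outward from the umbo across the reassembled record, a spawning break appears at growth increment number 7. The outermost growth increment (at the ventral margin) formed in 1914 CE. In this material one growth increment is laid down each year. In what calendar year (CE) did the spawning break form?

Total growth increments = 40 + 160 + 35 = 235.
Between growth increment 7 and the ventral margin there are 235 − 7 = 228 growth increments.
The growth increment at the ventral margin is 1914 CE, so the spawning break dates to 1914 − 228 = 1686 CE.

1686 CE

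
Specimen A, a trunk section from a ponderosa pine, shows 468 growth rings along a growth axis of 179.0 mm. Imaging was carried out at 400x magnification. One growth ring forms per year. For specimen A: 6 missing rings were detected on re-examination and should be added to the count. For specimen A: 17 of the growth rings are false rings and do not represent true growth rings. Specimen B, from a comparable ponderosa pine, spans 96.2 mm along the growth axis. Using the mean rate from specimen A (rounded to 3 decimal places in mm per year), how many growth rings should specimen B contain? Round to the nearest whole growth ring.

245 growth rings

Specimen A: correcting the raw count gives 468 − 17 + 6 = 457 true growth rings.
A: 179.0 mm over 457 years gives 179.0 / 457 ≈ 0.392 mm/year.
Specimen B: 96.2 mm / 0.392 mm per year = 245.41 years ≈ 245 growth rings.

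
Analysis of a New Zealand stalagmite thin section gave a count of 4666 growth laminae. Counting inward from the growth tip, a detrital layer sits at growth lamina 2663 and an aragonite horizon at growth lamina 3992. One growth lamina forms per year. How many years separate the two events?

Separation: 3992 − 2663 = 1329 growth laminae.
That is 1329 years at one growth lamina per year.

1329 yr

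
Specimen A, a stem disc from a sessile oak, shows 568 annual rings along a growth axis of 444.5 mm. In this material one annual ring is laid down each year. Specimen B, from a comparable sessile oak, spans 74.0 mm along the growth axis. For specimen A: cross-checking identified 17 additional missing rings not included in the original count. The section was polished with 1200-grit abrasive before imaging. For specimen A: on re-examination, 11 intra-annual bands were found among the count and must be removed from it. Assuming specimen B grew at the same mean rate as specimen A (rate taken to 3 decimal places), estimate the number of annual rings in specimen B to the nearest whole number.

96 annual rings

Specimen A: adjusted count: 568 − 11 + 17 = 574 annual rings.
A: 444.5 mm over 574 years gives 444.5 / 574 ≈ 0.774 mm/yr.
B spans 74.0 / 0.774 = 95.61 years ≈ 96 annual rings.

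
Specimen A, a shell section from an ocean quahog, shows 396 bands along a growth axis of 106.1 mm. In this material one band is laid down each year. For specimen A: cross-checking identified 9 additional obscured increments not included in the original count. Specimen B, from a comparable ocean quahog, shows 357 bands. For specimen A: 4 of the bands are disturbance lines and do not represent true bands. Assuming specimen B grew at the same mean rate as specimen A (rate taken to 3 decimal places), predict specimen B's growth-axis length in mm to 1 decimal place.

Specimen A: adjusted count: 396 − 4 + 9 = 401 bands.
A: 106.1 mm over 401 years gives 106.1 / 401 ≈ 0.265 mm per year.
B's length ≈ 0.265 × 357 = 94.6 mm.

94.6 mm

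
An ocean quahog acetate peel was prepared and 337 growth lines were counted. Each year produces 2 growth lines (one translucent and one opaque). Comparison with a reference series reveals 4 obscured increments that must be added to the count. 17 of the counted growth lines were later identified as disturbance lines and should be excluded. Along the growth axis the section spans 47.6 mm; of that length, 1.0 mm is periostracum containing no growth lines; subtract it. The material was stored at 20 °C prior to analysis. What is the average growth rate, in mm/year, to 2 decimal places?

0.29 mm/year

After corrections the count is 337 − 17 + 4 = 324 growth lines.
Dividing by 2 growth lines per year: 324 / 2 = 162 years.
Removing the 1.0 mm offcut leaves 47.6 − 1.0 = 46.6 mm.
Extension rate ≈ 46.6 / 162 = 0.29 mm/year.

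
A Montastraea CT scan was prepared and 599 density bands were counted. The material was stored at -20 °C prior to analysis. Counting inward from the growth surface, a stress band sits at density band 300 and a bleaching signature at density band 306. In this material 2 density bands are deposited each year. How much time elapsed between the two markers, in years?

3 yr

Separation: 306 − 300 = 6 density bands.
With 2 density bands per year, 6 / 2 = 3 years.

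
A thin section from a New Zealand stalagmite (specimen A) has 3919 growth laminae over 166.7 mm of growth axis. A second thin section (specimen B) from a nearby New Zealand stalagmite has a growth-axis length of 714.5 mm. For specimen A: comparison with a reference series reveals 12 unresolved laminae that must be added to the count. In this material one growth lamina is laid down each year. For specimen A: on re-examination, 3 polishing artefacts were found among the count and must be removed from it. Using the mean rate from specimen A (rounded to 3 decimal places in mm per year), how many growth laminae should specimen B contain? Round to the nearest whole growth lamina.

Specimen A: after corrections the count is 3919 − 3 + 12 = 3928 growth laminae.
A: Mean rate = 166.7 mm / 3928 years ≈ 0.042 mm per year.
Specimen B: 714.5 mm / 0.042 mm per year = 17011.90 years ≈ 17012 growth laminae.

17012 growth laminae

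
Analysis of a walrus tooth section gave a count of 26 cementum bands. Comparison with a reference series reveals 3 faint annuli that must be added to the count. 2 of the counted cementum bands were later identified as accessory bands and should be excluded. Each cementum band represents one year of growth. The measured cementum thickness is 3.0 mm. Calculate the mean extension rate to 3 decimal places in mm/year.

Correcting the raw count gives 26 − 2 + 3 = 27 true cementum bands.
3.0 mm over 27 years gives 3.0 / 27 ≈ 0.111 mm/year.

0.111 mm/year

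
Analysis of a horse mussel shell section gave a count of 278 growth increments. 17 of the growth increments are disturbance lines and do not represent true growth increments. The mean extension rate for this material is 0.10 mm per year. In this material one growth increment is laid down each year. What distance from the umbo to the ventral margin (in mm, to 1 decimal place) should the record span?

Adjusted count: 278 − 17 = 261 growth increments.
Predicted length = 0.10 mm/year × 261 years = 26.1 mm.

26.1 mm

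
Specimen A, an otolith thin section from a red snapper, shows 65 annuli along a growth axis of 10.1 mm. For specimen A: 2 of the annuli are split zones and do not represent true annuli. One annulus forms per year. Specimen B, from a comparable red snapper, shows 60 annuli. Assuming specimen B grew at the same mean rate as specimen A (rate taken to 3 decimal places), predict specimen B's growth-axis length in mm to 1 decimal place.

9.6 mm

Specimen A: correcting the raw count gives 65 − 2 = 63 true annuli.
A: Extension rate ≈ 10.1 / 63 = 0.160 mm per year.
B's length ≈ 0.160 × 60 = 9.6 mm.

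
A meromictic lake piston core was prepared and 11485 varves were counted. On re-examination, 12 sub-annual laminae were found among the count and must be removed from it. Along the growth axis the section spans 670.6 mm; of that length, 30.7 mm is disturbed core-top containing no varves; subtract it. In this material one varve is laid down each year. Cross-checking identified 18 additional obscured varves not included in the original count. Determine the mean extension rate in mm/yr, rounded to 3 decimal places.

True varve count = 11485 − 12 + 18 = 11491.
Removing the 30.7 mm offcut leaves 670.6 − 30.7 = 639.9 mm.
Extension rate ≈ 639.9 / 11491 = 0.056 mm/yr.

0.056 mm/yr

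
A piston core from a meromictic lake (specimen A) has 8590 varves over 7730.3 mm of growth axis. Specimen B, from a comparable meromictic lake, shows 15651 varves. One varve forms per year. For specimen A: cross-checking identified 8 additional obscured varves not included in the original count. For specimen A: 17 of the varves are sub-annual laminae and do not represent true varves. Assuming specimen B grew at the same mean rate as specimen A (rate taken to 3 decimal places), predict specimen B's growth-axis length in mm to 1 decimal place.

Specimen A: true varve count = 8590 − 17 + 8 = 8581.
A: Extension rate ≈ 7730.3 / 8581 = 0.901 mm per year.
For B, 0.901 mm/year × 15651 years = 14101.6 mm.

14101.6 mm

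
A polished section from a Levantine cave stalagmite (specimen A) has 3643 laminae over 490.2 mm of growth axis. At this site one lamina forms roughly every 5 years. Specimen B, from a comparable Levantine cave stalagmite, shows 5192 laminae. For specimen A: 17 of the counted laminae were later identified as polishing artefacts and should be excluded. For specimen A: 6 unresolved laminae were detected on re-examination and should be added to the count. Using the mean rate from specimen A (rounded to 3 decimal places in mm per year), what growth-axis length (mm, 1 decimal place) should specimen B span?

Specimen A: true lamina count = 3643 − 17 + 6 = 3632.
Specimen A: 3632 laminae at 5 years each span 3632 × 5 = 18160 years.
A: Mean rate = 490.2 mm / 18160 years ≈ 0.027 mm/year.
Specimen B: multiplying by 5 years per lamina: 5192 × 5 = 25960 years. B's length ≈ 0.027 × 25960 = 700.9 mm.

700.9 mm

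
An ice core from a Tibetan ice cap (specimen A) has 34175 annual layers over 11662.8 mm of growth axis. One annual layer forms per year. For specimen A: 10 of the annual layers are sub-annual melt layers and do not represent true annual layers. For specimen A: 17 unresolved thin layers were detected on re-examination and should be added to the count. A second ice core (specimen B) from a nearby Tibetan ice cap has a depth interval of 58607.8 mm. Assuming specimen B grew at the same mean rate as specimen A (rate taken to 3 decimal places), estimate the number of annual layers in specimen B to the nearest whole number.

Specimen A: after corrections the count is 34175 − 10 + 17 = 34182 annual layers.
A: 11662.8 mm over 34182 years gives 11662.8 / 34182 ≈ 0.341 mm/year.
B spans 58607.8 / 0.341 = 171870.38 years ≈ 171870 annual layers.

171870 annual layers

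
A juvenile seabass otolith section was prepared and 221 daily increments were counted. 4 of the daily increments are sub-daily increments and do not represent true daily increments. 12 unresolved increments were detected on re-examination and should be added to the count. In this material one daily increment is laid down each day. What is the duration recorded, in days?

229 d

After corrections the count is 221 − 4 + 12 = 229 daily increments.
At one daily increment per day, that is 229 days.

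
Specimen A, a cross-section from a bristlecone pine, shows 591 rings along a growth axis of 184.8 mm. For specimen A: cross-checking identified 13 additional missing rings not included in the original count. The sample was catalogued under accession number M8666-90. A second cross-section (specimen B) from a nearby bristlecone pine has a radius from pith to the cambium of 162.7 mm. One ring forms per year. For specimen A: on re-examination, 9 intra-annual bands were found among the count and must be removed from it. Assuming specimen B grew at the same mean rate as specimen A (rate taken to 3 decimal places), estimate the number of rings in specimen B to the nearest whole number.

Specimen A: correcting the raw count gives 591 − 9 + 13 = 595 true rings.
A: Mean rate = 184.8 mm / 595 years ≈ 0.311 mm/yr.
Specimen B: 162.7 mm / 0.311 mm per year = 523.15 years ≈ 523 rings.

523 rings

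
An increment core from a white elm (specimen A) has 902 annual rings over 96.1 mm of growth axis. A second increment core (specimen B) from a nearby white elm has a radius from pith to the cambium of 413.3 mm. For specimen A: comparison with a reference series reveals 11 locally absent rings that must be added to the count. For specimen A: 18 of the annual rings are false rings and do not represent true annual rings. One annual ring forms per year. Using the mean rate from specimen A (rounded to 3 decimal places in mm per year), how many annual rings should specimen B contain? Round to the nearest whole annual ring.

3863 annual rings

Specimen A: correcting the raw count gives 902 − 18 + 11 = 895 true annual rings.
A: 96.1 mm over 895 years gives 96.1 / 895 ≈ 0.107 mm per year.
Specimen B: 413.3 mm / 0.107 mm per year = 3862.62 years ≈ 3863 annual rings.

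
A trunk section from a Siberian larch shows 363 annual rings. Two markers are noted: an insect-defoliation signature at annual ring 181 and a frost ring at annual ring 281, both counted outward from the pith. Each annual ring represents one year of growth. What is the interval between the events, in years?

Separation: 281 − 181 = 100 annual rings.
One annual ring per year makes the interval 100 years.

100 yr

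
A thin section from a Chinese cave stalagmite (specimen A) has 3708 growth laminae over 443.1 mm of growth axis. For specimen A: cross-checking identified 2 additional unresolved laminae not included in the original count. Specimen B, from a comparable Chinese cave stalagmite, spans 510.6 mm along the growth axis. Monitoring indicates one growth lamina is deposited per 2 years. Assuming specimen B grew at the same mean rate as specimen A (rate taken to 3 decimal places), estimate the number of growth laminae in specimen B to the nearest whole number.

Specimen A: correcting the raw count gives 3708 + 2 = 3710 true growth laminae.
Specimen A: at 2 years per growth lamina, 3710 × 2 = 7420 years.
A: Extension rate ≈ 443.1 / 7420 = 0.060 mm/year.
Specimen B: 510.6 mm / 0.060 mm per year = 8510.00 years; at 2 years per growth lamina that is 8510.00 / 2 ≈ 4255 growth laminae.

4255 growth laminae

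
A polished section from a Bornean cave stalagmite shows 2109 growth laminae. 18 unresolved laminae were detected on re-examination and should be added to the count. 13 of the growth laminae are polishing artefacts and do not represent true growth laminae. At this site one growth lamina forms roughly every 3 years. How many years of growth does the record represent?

6342 years

Correcting the raw count gives 2109 − 13 + 18 = 2114 true growth laminae.
Multiplying by 3 years per growth lamina: 2114 × 3 = 6342 years.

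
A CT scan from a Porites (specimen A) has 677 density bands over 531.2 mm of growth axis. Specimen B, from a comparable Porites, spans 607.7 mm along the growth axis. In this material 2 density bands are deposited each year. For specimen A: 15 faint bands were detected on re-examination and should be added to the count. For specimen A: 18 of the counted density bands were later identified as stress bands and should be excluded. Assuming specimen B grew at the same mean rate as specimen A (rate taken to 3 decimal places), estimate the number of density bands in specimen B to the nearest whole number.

Specimen A: adjusted count: 677 − 18 + 15 = 674 density bands.
Specimen A: dividing by 2 density bands per year: 674 / 2 = 337 years.
A: Mean rate = 531.2 mm / 337 years ≈ 1.576 mm per year.
B spans 607.7 / 1.576 = 385.60 years; at 2 density bands per year that is 385.60 × 2 ≈ 771 density bands.

771 density bands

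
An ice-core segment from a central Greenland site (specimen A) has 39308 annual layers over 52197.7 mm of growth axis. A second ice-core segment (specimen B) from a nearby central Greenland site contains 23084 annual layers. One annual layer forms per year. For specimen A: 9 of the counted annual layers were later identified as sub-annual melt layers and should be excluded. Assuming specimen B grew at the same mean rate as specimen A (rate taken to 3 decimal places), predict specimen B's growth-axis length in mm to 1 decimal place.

30655.6 mm

Specimen A: adjusted count: 39308 − 9 = 39299 annual layers.
A: 52197.7 mm over 39299 years gives 52197.7 / 39299 ≈ 1.328 mm/year.
B's length ≈ 1.328 × 23084 = 30655.6 mm.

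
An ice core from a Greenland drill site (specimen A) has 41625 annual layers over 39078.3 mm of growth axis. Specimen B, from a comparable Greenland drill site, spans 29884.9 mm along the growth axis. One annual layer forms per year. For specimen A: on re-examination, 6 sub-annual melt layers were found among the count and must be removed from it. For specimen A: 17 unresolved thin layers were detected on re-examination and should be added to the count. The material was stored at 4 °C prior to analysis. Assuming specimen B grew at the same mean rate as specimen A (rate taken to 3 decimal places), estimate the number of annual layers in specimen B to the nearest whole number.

Specimen A: correcting the raw count gives 41625 − 6 + 17 = 41636 true annual layers.
A: Extension rate ≈ 39078.3 / 41636 = 0.939 mm/year.
For B, 29884.9 / 0.939 = 31826.30 years ≈ 31826 annual layers.

31826 annual layers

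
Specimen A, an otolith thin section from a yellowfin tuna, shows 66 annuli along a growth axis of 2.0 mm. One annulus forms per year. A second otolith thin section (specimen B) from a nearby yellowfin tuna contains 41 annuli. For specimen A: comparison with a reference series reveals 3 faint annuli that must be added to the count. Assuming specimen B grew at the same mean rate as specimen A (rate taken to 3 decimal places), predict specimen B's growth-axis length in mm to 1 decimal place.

1.2 mm

Specimen A: adjusted count: 66 + 3 = 69 annuli.
A: Extension rate ≈ 2.0 / 69 = 0.029 mm/year.
For B, 0.029 mm/year × 41 years = 1.2 mm.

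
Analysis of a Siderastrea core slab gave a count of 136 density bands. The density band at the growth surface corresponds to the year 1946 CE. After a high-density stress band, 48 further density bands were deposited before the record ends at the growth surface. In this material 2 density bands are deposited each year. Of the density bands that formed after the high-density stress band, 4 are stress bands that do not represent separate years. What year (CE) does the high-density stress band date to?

48 density bands post-date the high-density stress band.
Excluding 4 false density bands: 48 − 4 = 44.
Dividing by 2 density bands per year: 44 / 2 = 22 years.
Counting back 22 years from 1946 CE places the high-density stress band in 1946 − 22 = 1924 CE.

1924 CE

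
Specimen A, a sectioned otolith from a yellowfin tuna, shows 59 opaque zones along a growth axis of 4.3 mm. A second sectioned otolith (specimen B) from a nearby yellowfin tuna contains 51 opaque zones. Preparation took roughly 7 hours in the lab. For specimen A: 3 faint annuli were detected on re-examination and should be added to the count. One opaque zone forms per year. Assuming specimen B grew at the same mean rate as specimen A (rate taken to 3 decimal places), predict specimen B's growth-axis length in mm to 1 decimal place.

Specimen A: true opaque zone count = 59 + 3 = 62.
A: Extension rate ≈ 4.3 / 62 = 0.069 mm per year.
For B, 0.069 mm/year × 51 years = 3.5 mm.

3.5 mm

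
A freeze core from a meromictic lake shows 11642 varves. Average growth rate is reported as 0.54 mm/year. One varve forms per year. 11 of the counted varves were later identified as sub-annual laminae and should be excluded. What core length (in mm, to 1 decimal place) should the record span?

Adjusted count: 11642 − 11 = 11631 varves.
Predicted length = 0.54 mm/year × 11631 years = 6280.7 mm.

6280.7 mm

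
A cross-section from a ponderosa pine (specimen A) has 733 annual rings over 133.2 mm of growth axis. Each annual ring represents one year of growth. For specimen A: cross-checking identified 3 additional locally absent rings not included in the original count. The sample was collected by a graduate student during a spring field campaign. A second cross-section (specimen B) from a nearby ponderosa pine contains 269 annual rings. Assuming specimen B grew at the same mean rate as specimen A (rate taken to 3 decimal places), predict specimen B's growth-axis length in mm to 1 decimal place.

48.7 mm

Specimen A: after corrections the count is 733 + 3 = 736 annual rings.
A: Extension rate ≈ 133.2 / 736 = 0.181 mm/yr.
Length of B = 0.181 × 269 = 48.7 mm.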